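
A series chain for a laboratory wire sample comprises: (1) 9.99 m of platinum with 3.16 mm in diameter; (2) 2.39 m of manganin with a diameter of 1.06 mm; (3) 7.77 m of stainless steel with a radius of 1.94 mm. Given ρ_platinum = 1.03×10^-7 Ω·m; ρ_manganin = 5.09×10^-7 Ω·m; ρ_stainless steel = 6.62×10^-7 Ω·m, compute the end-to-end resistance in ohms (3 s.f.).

Seg 1: A = π(d/2)² = π(1.5800e-03 m)² = 7.843e-06 m²
R_1 = (1.03×10^-7)(9.99)/(7.843e-06) = 0.1312 Ω
Seg 2: A = π(d/2)² = π(5.3000e-04 m)² = 8.825e-07 m²
R_2 = (5.09×10^-7)(2.39)/(8.825e-07) = 1.379 Ω
Seg 3: A = πr² = π(1.9400e-03 m)² = 1.182e-05 m²
R_3 = (6.62×10^-7)(7.77)/(1.182e-05) = 0.435 Ω
R_total = R_1 + R_2 + R_3 = 1.94 Ω

1.94 Ω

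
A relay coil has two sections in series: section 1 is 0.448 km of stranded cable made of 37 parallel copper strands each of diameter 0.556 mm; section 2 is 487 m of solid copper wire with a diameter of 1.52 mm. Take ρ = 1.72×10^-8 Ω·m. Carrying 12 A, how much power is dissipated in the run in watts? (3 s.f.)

788 W

Section 1: A_strand = π(2.7800e-04)² = 2.428e-07 m²; R₁ = ρL/(N·A_s) = (1.72×10^-8)(448)/(37×2.428e-07) = 0.8578 Ω
Section 2: A = π(d/2)² = π(7.6000e-04 m)² = 1.815e-06 m²
R₂ = (1.72×10^-8)(487)/(1.815e-06) = 4.616 Ω
R = R₁ + R₂ = 5.474 Ω
P = I²R = (12)² × 5.474 = 788 W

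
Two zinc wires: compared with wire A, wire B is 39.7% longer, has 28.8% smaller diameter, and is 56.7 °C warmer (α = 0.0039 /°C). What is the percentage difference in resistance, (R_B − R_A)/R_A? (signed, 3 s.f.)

R ∝ ρL/d² with ρ ∝ (1+αΔT), so R_B/R_A = (1 + 39.7/100) × (1 − 28.8/100)⁻² × (1 + 0.0039×56.7)
= 1.397 × 1.973 × 1.221 = 3.365
(R_B − R_A)/R_A = 3.365 − 1 = 237%

237%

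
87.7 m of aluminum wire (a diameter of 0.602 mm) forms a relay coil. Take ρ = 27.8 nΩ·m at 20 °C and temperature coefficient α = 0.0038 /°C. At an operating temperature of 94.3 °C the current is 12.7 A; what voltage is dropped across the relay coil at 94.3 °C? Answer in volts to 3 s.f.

ρ = 27.8 nΩ·m = 2.78×10^-8 Ω·m
A = π(d/2)² = π(3.0100e-04 m)² = 2.846e-07 m²
R₍20₎ = ρL/A = (2.78×10^-8)(87.7)/(2.846e-07) = 8.566 Ω
R₍94.3₎ = R₍20₎(1 + αΔT) = 8.566 × (1 + 0.0038×74.3) = 10.98 Ω
V = IR = 12.7 × 10.98 = 139 V

139 V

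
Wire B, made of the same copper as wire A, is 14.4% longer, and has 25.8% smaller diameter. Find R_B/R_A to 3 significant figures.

2.08

R ∝ L/d², so R_B/R_A = (1 + 14.4/100) × (1 − 25.8/100)⁻²
= 1.144 × 1.816 = 2.08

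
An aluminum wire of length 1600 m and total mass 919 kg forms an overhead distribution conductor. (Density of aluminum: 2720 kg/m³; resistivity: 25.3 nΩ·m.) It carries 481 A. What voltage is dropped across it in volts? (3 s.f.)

ρ = 25.3 nΩ·m = 2.53×10^-8 Ω·m
A = m/(density·L) = 919/(2720×1600) = 2.1117e-04 m²
R = ρL/A = (2.53×10^-8)(1600)/(2.1117e-04) = 0.1917 Ω
V = IR = 481 × 0.1917 = 92.2 V

92.2 V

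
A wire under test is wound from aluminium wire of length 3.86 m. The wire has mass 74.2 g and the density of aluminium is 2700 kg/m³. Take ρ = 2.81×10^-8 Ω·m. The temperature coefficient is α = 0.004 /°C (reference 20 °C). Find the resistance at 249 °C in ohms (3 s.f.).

0.0292 Ω

A = m/(density·L) = 0.0742/(2700×3.86) = 7.1196e-06 m²
R = ρL/A = (2.81×10^-8)(3.86)/(7.1196e-06) = 0.01523 Ω
R(249 °C) = 0.01523 × (1 + 0.004×229) = 0.0292 Ω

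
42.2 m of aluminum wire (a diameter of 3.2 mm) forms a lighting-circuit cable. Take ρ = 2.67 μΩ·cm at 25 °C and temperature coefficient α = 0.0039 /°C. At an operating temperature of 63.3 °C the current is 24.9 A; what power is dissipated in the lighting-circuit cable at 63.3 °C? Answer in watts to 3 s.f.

ρ = 2.67 μΩ·cm = 2.67×10^-8 Ω·m
A = π(d/2)² = π(1.6000e-03 m)² = 8.042e-06 m²
R₍25₎ = ρL/A = (2.67×10^-8)(42.2)/(8.042e-06) = 0.1401 Ω
R₍63.3₎ = R₍25₎(1 + αΔT) = 0.1401 × (1 + 0.0039×38.3) = 0.161 Ω
P = I²R = (24.9)² × 0.161 = 99.8 W

99.8 W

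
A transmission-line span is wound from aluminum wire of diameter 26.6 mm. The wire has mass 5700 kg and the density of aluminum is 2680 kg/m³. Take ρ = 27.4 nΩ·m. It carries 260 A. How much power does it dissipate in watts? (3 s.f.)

ρ = 27.4 nΩ·m = 2.74×10^-8 Ω·m
A = π(d/2)² = π(1.3300e-02 m)² = 5.5572e-04 m²
L = m/(density·A) = 5700/(2680×5.5572e-04) = 3827 m
R = ρL/A = (2.74×10^-8)(3827)/(5.5572e-04) = 0.1887 Ω
P = I²R = (260)² × 0.1887 = 12800 W

12800 W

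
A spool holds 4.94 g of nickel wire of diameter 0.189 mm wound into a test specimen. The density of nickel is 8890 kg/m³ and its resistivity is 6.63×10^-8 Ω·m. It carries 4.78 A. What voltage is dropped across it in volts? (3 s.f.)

A = π(d/2)² = π(9.4500e-05 m)² = 2.8055e-08 m²
L = m/(density·A) = 0.00494/(8890×2.8055e-08) = 19.81 m
R = ρL/A = (6.63×10^-8)(19.81)/(2.8055e-08) = 46.81 Ω
V = IR = 4.78 × 46.81 = 224 V

224 V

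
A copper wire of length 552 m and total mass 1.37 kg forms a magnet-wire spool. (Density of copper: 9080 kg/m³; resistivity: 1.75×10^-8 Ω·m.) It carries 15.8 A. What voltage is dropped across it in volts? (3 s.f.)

A = m/(density·L) = 1.37/(9080×552) = 2.7334e-07 m²
R = ρL/A = (1.75×10^-8)(552)/(2.7334e-07) = 35.34 Ω
V = IR = 15.8 × 35.34 = 558 V

558 V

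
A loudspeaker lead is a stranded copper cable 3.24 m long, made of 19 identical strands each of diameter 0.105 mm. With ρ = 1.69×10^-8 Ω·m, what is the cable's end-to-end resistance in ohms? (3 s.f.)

A_strand = π(5.2500e-05 m)² = 8.659e-09 m²
R_strand = ρL/A = (1.69×10^-8)(3.24)/(8.659e-09) = 6.324 Ω
R_total = R_strand/N = 6.324/19 = 0.333 Ω

0.333 Ω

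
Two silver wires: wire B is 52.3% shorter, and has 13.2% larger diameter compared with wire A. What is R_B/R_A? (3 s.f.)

R ∝ L/d², so R_B/R_A = (1 − 52.3/100) × (1 + 13.2/100)⁻²
= 0.477 × 0.7804 = 0.372

0.372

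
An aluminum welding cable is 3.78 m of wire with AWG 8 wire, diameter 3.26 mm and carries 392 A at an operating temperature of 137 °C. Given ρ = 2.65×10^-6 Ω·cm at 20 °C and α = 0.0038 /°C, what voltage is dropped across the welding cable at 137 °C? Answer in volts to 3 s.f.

6.80 V

ρ = 2.65×10^-6 Ω·cm = 2.65×10^-8 Ω·m
A = π(3.26/2 mm)² = π(1.6300e-03 m)² = 8.347e-06 m²
R₍20₎ = ρL/A = (2.65×10^-8)(3.78)/(8.347e-06) = 0.012 Ω
R₍137₎ = R₍20₎(1 + αΔT) = 0.012 × (1 + 0.0038×117) = 0.01734 Ω
V = IR = 392 × 0.01734 = 6.80 V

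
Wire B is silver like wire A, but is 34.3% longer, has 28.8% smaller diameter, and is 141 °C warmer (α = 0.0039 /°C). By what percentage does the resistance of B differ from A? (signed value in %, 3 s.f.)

311%

R ∝ ρL/d² with ρ ∝ (1+αΔT), so R_B/R_A = (1 + 34.3/100) × (1 − 28.8/100)⁻² × (1 + 0.0039×141)
= 1.343 × 1.973 × 1.55 = 4.106
(R_B − R_A)/R_A = 4.106 − 1 = 311%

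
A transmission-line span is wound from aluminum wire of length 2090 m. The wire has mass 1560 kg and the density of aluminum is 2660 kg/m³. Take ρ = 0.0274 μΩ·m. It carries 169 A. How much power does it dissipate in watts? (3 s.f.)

5830 W

ρ = 0.0274 μΩ·m = 2.74×10^-8 Ω·m
A = m/(density·L) = 1560/(2660×2090) = 2.8061e-04 m²
R = ρL/A = (2.74×10^-8)(2090)/(2.8061e-04) = 0.2041 Ω
P = I²R = (169)² × 0.2041 = 5830 W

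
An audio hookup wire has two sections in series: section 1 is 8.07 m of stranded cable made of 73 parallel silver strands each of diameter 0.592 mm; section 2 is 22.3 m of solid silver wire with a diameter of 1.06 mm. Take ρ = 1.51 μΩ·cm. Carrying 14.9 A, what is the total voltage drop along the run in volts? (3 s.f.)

5.78 V

ρ = 1.51 μΩ·cm = 1.51×10^-8 Ω·m
Section 1: A_strand = π(2.9600e-04)² = 2.753e-07 m²; R₁ = ρL/(N·A_s) = (1.51×10^-8)(8.07)/(73×2.753e-07) = 0.006064 Ω
Section 2: A = π(d/2)² = π(5.3000e-04 m)² = 8.825e-07 m²
R₂ = (1.51×10^-8)(22.3)/(8.825e-07) = 0.3816 Ω
R = R₁ + R₂ = 0.3876 Ω
V = IR = 14.9 × 0.3876 = 5.78 V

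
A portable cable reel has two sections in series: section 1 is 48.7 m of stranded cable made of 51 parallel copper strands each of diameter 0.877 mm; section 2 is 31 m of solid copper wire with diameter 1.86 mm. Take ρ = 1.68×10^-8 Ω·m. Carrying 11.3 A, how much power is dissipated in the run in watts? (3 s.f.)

Section 1: A_strand = π(4.3850e-04)² = 6.041e-07 m²; R₁ = ρL/(N·A_s) = (1.68×10^-8)(48.7)/(51×6.041e-07) = 0.02656 Ω
Section 2: A = π(d/2)² = π(9.3000e-04 m)² = 2.717e-06 m²
R₂ = (1.68×10^-8)(31)/(2.717e-06) = 0.1917 Ω
R = R₁ + R₂ = 0.2182 Ω
P = I²R = (11.3)² × 0.2182 = 27.9 W

27.9 W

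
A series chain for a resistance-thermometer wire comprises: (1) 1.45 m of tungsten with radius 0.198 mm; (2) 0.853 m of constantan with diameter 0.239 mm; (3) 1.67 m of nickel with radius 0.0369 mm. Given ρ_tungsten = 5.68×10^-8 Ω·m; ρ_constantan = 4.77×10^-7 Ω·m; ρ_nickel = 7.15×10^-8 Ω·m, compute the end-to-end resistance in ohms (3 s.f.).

Seg 1: A = πr² = π(1.9800e-04 m)² = 1.232e-07 m²
R_1 = (5.68×10^-8)(1.45)/(1.232e-07) = 0.6687 Ω
Seg 2: A = π(d/2)² = π(1.1950e-04 m)² = 4.486e-08 m²
R_2 = (4.77×10^-7)(0.853)/(4.486e-08) = 9.069 Ω
Seg 3: A = πr² = π(3.6900e-05 m)² = 4.278e-09 m²
R_3 = (7.15×10^-8)(1.67)/(4.278e-09) = 27.91 Ω
R_total = R_1 + R_2 + R_3 = 37.7 Ω

37.7 Ω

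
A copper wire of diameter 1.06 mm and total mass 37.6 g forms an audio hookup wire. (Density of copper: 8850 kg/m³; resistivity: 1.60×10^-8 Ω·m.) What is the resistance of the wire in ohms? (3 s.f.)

0.0873 Ω

A = π(d/2)² = π(5.3000e-04 m)² = 8.8247e-07 m²
L = m/(density·A) = 0.0376/(8850×8.8247e-07) = 4.814 m
R = ρL/A = (1.60×10^-8)(4.814)/(8.8247e-07) = 0.0873 Ω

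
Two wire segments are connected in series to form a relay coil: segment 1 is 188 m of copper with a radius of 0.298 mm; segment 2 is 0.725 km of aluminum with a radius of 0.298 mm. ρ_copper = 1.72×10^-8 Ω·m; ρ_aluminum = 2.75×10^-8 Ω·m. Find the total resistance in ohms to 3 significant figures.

Segment 1: A = πr² = π(2.9800e-04 m)² = 2.790e-07 m²
R₁ = ρL/A = (1.72×10^-8)(188)/(2.790e-07) = 11.59 Ω
R₂ = (2.75×10^-8)(725)/(2.790e-07) = 71.46 Ω
R = R₁ + R₂ = 83.1 Ω

83.1 Ω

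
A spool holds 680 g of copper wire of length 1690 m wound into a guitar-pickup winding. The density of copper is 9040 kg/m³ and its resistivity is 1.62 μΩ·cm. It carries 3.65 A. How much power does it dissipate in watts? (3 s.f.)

ρ = 1.62 μΩ·cm = 1.62×10^-8 Ω·m
A = m/(density·L) = 0.68/(9040×1690) = 4.4510e-08 m²
R = ρL/A = (1.62×10^-8)(1690)/(4.4510e-08) = 615.1 Ω
P = I²R = (3.65)² × 615.1 = 8190 W

8190 W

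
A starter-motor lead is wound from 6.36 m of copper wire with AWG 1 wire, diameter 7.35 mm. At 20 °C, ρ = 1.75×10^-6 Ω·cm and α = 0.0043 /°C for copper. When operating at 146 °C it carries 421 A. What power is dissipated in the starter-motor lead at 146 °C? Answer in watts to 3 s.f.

717 W

ρ = 1.75×10^-6 Ω·cm = 1.75×10^-8 Ω·m
A = π(7.35/2 mm)² = π(3.6750e-03 m)² = 4.243e-05 m²
R₍20₎ = ρL/A = (1.75×10^-8)(6.36)/(4.243e-05) = 0.002623 Ω
R₍146₎ = R₍20₎(1 + αΔT) = 0.002623 × (1 + 0.0043×126) = 0.004044 Ω
P = I²R = (421)² × 0.004044 = 717 W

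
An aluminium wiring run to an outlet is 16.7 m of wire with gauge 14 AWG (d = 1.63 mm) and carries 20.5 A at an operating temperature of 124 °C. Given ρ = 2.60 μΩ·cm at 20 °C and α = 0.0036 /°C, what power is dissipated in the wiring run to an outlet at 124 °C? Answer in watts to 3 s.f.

ρ = 2.60 μΩ·cm = 2.60×10^-8 Ω·m
A = π(1.63/2 mm)² = π(8.1500e-04 m)² = 2.087e-06 m²
R₍20₎ = ρL/A = (2.60×10^-8)(16.7)/(2.087e-06) = 0.2081 Ω
R₍124₎ = R₍20₎(1 + αΔT) = 0.2081 × (1 + 0.0036×104) = 0.286 Ω
P = I²R = (20.5)² × 0.286 = 120 W

120 W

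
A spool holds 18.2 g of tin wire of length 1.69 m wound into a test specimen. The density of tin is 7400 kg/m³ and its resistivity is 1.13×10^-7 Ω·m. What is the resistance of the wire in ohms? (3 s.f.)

0.131 Ω

A = m/(density·L) = 0.0182/(7400×1.69) = 1.4553e-06 m²
R = ρL/A = (1.13×10^-7)(1.69)/(1.4553e-06) = 0.131 Ω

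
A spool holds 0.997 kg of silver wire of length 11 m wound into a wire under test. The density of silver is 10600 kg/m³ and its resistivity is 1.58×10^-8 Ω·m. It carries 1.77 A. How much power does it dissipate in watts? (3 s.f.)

0.0637 W

A = m/(density·L) = 0.997/(10600×11) = 8.5506e-06 m²
R = ρL/A = (1.58×10^-8)(11)/(8.5506e-06) = 0.02033 Ω
P = I²R = (1.77)² × 0.02033 = 0.0637 W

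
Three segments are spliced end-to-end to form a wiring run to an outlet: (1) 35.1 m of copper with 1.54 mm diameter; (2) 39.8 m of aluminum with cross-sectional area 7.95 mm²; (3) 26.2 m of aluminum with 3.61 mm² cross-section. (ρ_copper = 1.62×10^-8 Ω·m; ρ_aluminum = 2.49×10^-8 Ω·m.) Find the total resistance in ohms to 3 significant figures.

Seg 1: A = π(d/2)² = π(7.7000e-04 m)² = 1.863e-06 m²
R_1 = (1.62×10^-8)(35.1)/(1.863e-06) = 0.3053 Ω
Seg 2: A = 7.95 mm² = 7.950e-06 m²
R_2 = (2.49×10^-8)(39.8)/(7.950e-06) = 0.1247 Ω
Seg 3: A = 3.61 mm² = 3.610e-06 m²
R_3 = (2.49×10^-8)(26.2)/(3.610e-06) = 0.1807 Ω
R_total = R_1 + R_2 + R_3 = 0.611 Ω

0.611 Ω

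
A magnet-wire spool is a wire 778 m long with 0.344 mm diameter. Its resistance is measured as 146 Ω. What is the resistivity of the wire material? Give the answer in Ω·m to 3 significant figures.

A = π(d/2)² = π(1.7200e-04 m)² = 9.294e-08 m²
ρ = RA/L = (146)(9.294e-08)/(778) = 1.74×10^-8 Ω·m

1.74×10^-8 Ω·m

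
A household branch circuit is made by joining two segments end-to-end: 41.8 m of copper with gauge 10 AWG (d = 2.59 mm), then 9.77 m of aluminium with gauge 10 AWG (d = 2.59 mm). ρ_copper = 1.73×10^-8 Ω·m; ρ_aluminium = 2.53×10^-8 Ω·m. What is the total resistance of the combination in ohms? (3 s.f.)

Segment 1: A = π(2.59/2 mm)² = π(1.2950e-03 m)² = 5.269e-06 m²
R₁ = ρL/A = (1.73×10^-8)(41.8)/(5.269e-06) = 0.1373 Ω
R₂ = (2.53×10^-8)(9.77)/(5.269e-06) = 0.04692 Ω
R = R₁ + R₂ = 0.184 Ω

0.184 Ω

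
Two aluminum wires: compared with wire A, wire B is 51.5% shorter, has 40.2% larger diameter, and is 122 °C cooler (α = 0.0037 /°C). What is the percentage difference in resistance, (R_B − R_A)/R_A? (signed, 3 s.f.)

-86.5%

R ∝ ρL/d² with ρ ∝ (1+αΔT), so R_B/R_A = (1 − 51.5/100) × (1 + 40.2/100)⁻² × (1 − 0.0037×122)
= 0.485 × 0.5088 × 0.5486 = 0.1354
(R_B − R_A)/R_A = 0.1354 − 1 = -86.5%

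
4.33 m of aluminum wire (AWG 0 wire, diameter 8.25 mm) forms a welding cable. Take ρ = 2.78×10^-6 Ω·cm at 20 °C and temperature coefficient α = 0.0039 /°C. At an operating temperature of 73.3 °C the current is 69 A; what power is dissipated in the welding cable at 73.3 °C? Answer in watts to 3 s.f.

12.9 W

ρ = 2.78×10^-6 Ω·cm = 2.78×10^-8 Ω·m
A = π(8.25/2 mm)² = π(4.1250e-03 m)² = 5.346e-05 m²
R₍20₎ = ρL/A = (2.78×10^-8)(4.33)/(5.346e-05) = 0.002252 Ω
R₍73.3₎ = R₍20₎(1 + αΔT) = 0.002252 × (1 + 0.0039×53.3) = 0.00272 Ω
P = I²R = (69)² × 0.00272 = 12.9 W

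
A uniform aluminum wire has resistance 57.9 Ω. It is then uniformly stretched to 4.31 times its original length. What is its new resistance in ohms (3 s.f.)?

1080 Ω

Volume constant ⇒ A' = A/k with k = 4.31. R' = ρ(kL)/(A/k) = k²R.
R' = 18.58 × 57.9 = 1080 Ω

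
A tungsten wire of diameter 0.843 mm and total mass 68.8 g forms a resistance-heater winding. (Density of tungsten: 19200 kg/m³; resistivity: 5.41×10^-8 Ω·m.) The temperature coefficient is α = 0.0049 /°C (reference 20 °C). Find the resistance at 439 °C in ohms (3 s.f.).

A = π(d/2)² = π(4.2150e-04 m)² = 5.5814e-07 m²
L = m/(density·A) = 0.0688/(19200×5.5814e-07) = 6.42 m
R = ρL/A = (5.41×10^-8)(6.42)/(5.5814e-07) = 0.6223 Ω
R(439 °C) = 0.6223 × (1 + 0.0049×419) = 1.90 Ω

1.90 Ω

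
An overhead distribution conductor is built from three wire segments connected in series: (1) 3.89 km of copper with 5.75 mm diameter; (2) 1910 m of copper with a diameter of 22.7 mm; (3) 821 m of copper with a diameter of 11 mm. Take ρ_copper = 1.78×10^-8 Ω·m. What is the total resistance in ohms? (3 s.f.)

Seg 1: A = π(d/2)² = π(2.8750e-03 m)² = 2.597e-05 m²
R_1 = (1.78×10^-8)(3890)/(2.597e-05) = 2.667 Ω
Seg 2: A = π(d/2)² = π(1.1350e-02 m)² = 4.047e-04 m²
R_2 = (1.78×10^-8)(1910)/(4.047e-04) = 0.08401 Ω
Seg 3: A = π(d/2)² = π(5.5000e-03 m)² = 9.503e-05 m²
R_3 = (1.78×10^-8)(821)/(9.503e-05) = 0.1538 Ω
R_total = R_1 + R_2 + R_3 = 2.90 Ω

2.90 Ω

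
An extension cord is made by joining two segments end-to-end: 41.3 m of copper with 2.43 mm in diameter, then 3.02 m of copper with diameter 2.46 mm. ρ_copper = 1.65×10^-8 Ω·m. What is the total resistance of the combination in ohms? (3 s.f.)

Segment 1: A = π(d/2)² = π(1.2150e-03 m)² = 4.638e-06 m²
R₁ = ρL/A = (1.65×10^-8)(41.3)/(4.638e-06) = 0.1469 Ω
Segment 2: A = π(d/2)² = π(1.2300e-03 m)² = 4.753e-06 m²
R₂ = (1.65×10^-8)(3.02)/(4.753e-06) = 0.01048 Ω
R = R₁ + R₂ = 0.157 Ω

0.157 Ω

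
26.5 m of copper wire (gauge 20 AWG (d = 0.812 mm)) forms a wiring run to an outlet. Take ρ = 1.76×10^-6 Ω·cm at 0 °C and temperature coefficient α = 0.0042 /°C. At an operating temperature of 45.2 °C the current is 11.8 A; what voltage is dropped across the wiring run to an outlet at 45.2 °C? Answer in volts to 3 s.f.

ρ = 1.76×10^-6 Ω·cm = 1.76×10^-8 Ω·m
A = π(0.812/2 mm)² = π(4.0600e-04 m)² = 5.178e-07 m²
R₍0₎ = ρL/A = (1.76×10^-8)(26.5)/(5.178e-07) = 0.9007 Ω
R₍45.2₎ = R₍0₎(1 + αΔT) = 0.9007 × (1 + 0.0042×45.2) = 1.072 Ω
V = IR = 11.8 × 1.072 = 12.6 V

12.6 V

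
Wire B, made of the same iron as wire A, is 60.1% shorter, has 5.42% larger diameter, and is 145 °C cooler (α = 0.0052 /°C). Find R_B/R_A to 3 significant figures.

R ∝ ρL/d² with ρ ∝ (1+αΔT), so R_B/R_A = (1 − 60.1/100) × (1 + 5.42/100)⁻² × (1 − 0.0052×145)
= 0.399 × 0.8998 × 0.246 = 0.0883

0.0883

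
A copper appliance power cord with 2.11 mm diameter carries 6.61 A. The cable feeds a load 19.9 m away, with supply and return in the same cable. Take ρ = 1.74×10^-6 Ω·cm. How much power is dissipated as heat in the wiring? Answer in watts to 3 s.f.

ρ = 1.74×10^-6 Ω·cm = 1.74×10^-8 Ω·m
A = π(d/2)² = π(1.0550e-03 m)² = 3.497e-06 m²
Total conductor length (both ways) L = 2 × 19.9 = 39.8 m
R = ρL/A = (1.74×10^-8)(39.8)/(3.497e-06) = 0.1981 Ω
P = I²R = (6.61)² × 0.1981 = 8.65 W

8.65 W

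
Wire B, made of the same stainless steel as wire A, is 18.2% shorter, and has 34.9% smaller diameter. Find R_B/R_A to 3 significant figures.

1.93

R ∝ L/d², so R_B/R_A = (1 − 18.2/100) × (1 − 34.9/100)⁻²
= 0.818 × 2.36 = 1.93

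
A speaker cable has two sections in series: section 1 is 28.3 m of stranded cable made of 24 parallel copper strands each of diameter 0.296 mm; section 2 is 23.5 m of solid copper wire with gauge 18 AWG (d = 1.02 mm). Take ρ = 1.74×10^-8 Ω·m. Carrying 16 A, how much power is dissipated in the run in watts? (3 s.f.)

Section 1: A_strand = π(1.4800e-04)² = 6.881e-08 m²; R₁ = ρL/(N·A_s) = (1.74×10^-8)(28.3)/(24×6.881e-08) = 0.2982 Ω
Section 2: A = π(1.02/2 mm)² = π(5.1000e-04 m)² = 8.171e-07 m²
R₂ = (1.74×10^-8)(23.5)/(8.171e-07) = 0.5004 Ω
R = R₁ + R₂ = 0.7986 Ω
P = I²R = (16)² × 0.7986 = 204 W

204 W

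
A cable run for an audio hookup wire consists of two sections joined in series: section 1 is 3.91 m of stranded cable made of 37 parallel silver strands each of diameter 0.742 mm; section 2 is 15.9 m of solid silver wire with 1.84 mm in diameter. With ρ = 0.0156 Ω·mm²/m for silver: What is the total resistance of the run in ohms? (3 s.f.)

ρ = 0.0156 Ω·mm²/m = 1.56×10^-8 Ω·m
Section 1: A_strand = π(3.7100e-04)² = 4.324e-07 m²; R₁ = ρL/(N·A_s) = (1.56×10^-8)(3.91)/(37×4.324e-07) = 0.003812 Ω
Section 2: A = π(d/2)² = π(9.2000e-04 m)² = 2.659e-06 m²
R₂ = (1.56×10^-8)(15.9)/(2.659e-06) = 0.09328 Ω
R = R₁ + R₂ = 0.0971 Ω

0.0971 Ω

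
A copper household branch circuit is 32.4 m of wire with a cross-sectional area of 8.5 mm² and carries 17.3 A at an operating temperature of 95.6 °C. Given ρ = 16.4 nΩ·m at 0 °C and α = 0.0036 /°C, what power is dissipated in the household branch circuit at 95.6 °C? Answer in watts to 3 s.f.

ρ = 16.4 nΩ·m = 1.64×10^-8 Ω·m
A = 8.5 mm² = 8.500e-06 m²
R₍0₎ = ρL/A = (1.64×10^-8)(32.4)/(8.500e-06) = 0.06251 Ω
R₍95.6₎ = R₍0₎(1 + αΔT) = 0.06251 × (1 + 0.0036×95.6) = 0.08403 Ω
P = I²R = (17.3)² × 0.08403 = 25.1 W

25.1 W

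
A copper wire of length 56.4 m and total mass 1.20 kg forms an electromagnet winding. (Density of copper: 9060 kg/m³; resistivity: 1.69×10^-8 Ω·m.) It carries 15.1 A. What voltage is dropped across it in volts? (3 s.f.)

6.13 V

A = m/(density·L) = 1.2/(9060×56.4) = 2.3484e-06 m²
R = ρL/A = (1.69×10^-8)(56.4)/(2.3484e-06) = 0.4059 Ω
V = IR = 15.1 × 0.4059 = 6.13 V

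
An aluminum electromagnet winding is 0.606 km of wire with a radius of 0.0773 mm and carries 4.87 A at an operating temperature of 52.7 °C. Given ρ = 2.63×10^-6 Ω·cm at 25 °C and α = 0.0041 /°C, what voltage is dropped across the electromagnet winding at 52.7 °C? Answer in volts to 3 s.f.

ρ = 2.63×10^-6 Ω·cm = 2.63×10^-8 Ω·m
A = πr² = π(7.7300e-05 m)² = 1.877e-08 m²
R₍25₎ = ρL/A = (2.63×10^-8)(606)/(1.877e-08) = 849 Ω
R₍52.7₎ = R₍25₎(1 + αΔT) = 849 × (1 + 0.0041×27.7) = 945.4 Ω
V = IR = 4.87 × 945.4 = 4600 V

4600 V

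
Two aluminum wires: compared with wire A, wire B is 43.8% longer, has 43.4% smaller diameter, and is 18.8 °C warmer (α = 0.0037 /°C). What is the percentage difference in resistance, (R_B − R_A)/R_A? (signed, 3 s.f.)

R ∝ ρL/d² with ρ ∝ (1+αΔT), so R_B/R_A = (1 + 43.8/100) × (1 − 43.4/100)⁻² × (1 + 0.0037×18.8)
= 1.438 × 3.122 × 1.07 = 4.801
(R_B − R_A)/R_A = 4.801 − 1 = 380%

380%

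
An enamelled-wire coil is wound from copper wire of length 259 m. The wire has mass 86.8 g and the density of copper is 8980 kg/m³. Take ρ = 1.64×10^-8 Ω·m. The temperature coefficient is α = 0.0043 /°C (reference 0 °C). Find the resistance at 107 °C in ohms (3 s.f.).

166 Ω

A = m/(density·L) = 0.0868/(8980×259) = 3.7320e-08 m²
R = ρL/A = (1.64×10^-8)(259)/(3.7320e-08) = 113.8 Ω
R(107 °C) = 113.8 × (1 + 0.0043×107) = 166 Ω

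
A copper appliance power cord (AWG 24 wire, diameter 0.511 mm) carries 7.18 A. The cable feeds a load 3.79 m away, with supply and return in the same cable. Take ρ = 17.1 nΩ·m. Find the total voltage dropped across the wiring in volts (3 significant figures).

ρ = 17.1 nΩ·m = 1.71×10^-8 Ω·m
A = π(0.511/2 mm)² = π(2.5550e-04 m)² = 2.051e-07 m²
Total conductor length (both ways) L = 2 × 3.79 = 7.58 m
R = ρL/A = (1.71×10^-8)(7.58)/(2.051e-07) = 0.632 Ω
V = IR = 7.18 × 0.632 = 4.54 V

4.54 V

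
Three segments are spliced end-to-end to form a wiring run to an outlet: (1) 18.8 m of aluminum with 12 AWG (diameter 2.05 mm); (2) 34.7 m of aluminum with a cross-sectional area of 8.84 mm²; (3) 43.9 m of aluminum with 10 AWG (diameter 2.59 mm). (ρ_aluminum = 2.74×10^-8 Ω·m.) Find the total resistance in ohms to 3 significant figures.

0.492 Ω

Seg 1: A = π(2.05/2 mm)² = π(1.0250e-03 m)² = 3.301e-06 m²
R_1 = (2.74×10^-8)(18.8)/(3.301e-06) = 0.1561 Ω
Seg 2: A = 8.84 mm² = 8.840e-06 m²
R_2 = (2.74×10^-8)(34.7)/(8.840e-06) = 0.1076 Ω
Seg 3: A = π(2.59/2 mm)² = π(1.2950e-03 m)² = 5.269e-06 m²
R_3 = (2.74×10^-8)(43.9)/(5.269e-06) = 0.2283 Ω
R_total = R_1 + R_2 + R_3 = 0.492 Ω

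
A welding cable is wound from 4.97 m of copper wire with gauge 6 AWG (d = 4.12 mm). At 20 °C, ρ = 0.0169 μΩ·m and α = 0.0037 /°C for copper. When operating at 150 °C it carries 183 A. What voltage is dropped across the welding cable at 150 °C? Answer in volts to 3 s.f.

1.71 V

ρ = 0.0169 μΩ·m = 1.69×10^-8 Ω·m
A = π(4.12/2 mm)² = π(2.0600e-03 m)² = 1.333e-05 m²
R₍20₎ = ρL/A = (1.69×10^-8)(4.97)/(1.333e-05) = 0.0063 Ω
R₍150₎ = R₍20₎(1 + αΔT) = 0.0063 × (1 + 0.0037×130) = 0.009331 Ω
V = IR = 183 × 0.009331 = 1.71 V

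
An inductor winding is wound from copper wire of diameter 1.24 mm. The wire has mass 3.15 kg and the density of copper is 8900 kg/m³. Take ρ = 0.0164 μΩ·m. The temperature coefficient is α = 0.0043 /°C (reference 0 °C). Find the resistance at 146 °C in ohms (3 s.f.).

ρ = 0.0164 μΩ·m = 1.64×10^-8 Ω·m
A = π(d/2)² = π(6.2000e-04 m)² = 1.2076e-06 m²
L = m/(density·A) = 3.15/(8900×1.2076e-06) = 293.1 m
R = ρL/A = (1.64×10^-8)(293.1)/(1.2076e-06) = 3.98 Ω
R(146 °C) = 3.98 × (1 + 0.0043×146) = 6.48 Ω

6.48 Ω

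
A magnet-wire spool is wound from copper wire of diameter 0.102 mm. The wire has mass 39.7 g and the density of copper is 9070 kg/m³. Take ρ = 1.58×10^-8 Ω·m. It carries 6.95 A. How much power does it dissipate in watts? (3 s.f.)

A = π(d/2)² = π(5.1000e-05 m)² = 8.1713e-09 m²
L = m/(density·A) = 0.0397/(9070×8.1713e-09) = 535.7 m
R = ρL/A = (1.58×10^-8)(535.7)/(8.1713e-09) = 1036 Ω
P = I²R = (6.95)² × 1036 = 50000 W

50000 W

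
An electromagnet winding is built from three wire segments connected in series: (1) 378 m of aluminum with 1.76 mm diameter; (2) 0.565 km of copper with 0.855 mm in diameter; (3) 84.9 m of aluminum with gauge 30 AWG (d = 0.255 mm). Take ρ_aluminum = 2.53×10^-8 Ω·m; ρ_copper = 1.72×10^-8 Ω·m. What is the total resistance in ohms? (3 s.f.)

Seg 1: A = π(d/2)² = π(8.8000e-04 m)² = 2.433e-06 m²
R_1 = (2.53×10^-8)(378)/(2.433e-06) = 3.931 Ω
Seg 2: A = π(d/2)² = π(4.2750e-04 m)² = 5.741e-07 m²
R_2 = (1.72×10^-8)(565)/(5.741e-07) = 16.93 Ω
Seg 3: A = π(0.255/2 mm)² = π(1.2750e-04 m)² = 5.107e-08 m²
R_3 = (2.53×10^-8)(84.9)/(5.107e-08) = 42.06 Ω
R_total = R_1 + R_2 + R_3 = 62.9 Ω

62.9 Ω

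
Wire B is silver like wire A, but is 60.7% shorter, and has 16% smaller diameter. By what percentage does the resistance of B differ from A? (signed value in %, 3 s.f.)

-44.3%

R ∝ L/d², so R_B/R_A = (1 − 60.7/100) × (1 − 16/100)⁻²
= 0.393 × 1.417 = 0.557
(R_B − R_A)/R_A = 0.557 − 1 = -44.3%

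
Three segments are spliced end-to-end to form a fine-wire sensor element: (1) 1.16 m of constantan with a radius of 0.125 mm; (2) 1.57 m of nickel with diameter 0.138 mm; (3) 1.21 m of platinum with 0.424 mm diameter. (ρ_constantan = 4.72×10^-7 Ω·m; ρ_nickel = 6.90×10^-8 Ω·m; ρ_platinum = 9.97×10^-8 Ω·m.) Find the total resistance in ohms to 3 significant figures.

19.3 Ω

Seg 1: A = πr² = π(1.2500e-04 m)² = 4.909e-08 m²
R_1 = (4.72×10^-7)(1.16)/(4.909e-08) = 11.15 Ω
Seg 2: A = π(d/2)² = π(6.9000e-05 m)² = 1.496e-08 m²
R_2 = (6.90×10^-8)(1.57)/(1.496e-08) = 7.243 Ω
Seg 3: A = π(d/2)² = π(2.1200e-04 m)² = 1.412e-07 m²
R_3 = (9.97×10^-8)(1.21)/(1.412e-07) = 0.8544 Ω
R_total = R_1 + R_2 + R_3 = 19.3 Ω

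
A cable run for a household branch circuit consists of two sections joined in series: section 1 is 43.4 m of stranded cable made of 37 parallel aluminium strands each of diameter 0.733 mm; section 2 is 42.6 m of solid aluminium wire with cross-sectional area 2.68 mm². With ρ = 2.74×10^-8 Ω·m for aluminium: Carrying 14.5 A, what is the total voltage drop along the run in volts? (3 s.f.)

Section 1: A_strand = π(3.6650e-04)² = 4.220e-07 m²; R₁ = ρL/(N·A_s) = (2.74×10^-8)(43.4)/(37×4.220e-07) = 0.07616 Ω
Section 2: A = 2.68 mm² = 2.680e-06 m²
R₂ = (2.74×10^-8)(42.6)/(2.680e-06) = 0.4355 Ω
R = R₁ + R₂ = 0.5117 Ω
V = IR = 14.5 × 0.5117 = 7.42 V

7.42 V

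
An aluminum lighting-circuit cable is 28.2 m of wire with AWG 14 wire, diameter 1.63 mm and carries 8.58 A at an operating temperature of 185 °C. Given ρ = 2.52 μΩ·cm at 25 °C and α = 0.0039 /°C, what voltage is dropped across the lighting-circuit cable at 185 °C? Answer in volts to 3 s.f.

ρ = 2.52 μΩ·cm = 2.52×10^-8 Ω·m
A = π(1.63/2 mm)² = π(8.1500e-04 m)² = 2.087e-06 m²
R₍25₎ = ρL/A = (2.52×10^-8)(28.2)/(2.087e-06) = 0.3406 Ω
R₍185₎ = R₍25₎(1 + αΔT) = 0.3406 × (1 + 0.0039×160) = 0.5531 Ω
V = IR = 8.58 × 0.5531 = 4.75 V

4.75 V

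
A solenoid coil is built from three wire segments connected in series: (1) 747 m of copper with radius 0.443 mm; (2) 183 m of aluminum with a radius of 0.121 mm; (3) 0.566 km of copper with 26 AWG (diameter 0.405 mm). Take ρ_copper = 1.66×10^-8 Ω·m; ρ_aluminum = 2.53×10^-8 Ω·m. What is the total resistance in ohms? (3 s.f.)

194 Ω

Seg 1: A = πr² = π(4.4300e-04 m)² = 6.165e-07 m²
R_1 = (1.66×10^-8)(747)/(6.165e-07) = 20.11 Ω
Seg 2: A = πr² = π(1.2100e-04 m)² = 4.600e-08 m²
R_2 = (2.53×10^-8)(183)/(4.600e-08) = 100.7 Ω
Seg 3: A = π(0.405/2 mm)² = π(2.0250e-04 m)² = 1.288e-07 m²
R_3 = (1.66×10^-8)(566)/(1.288e-07) = 72.93 Ω
R_total = R_1 + R_2 + R_3 = 194 Ω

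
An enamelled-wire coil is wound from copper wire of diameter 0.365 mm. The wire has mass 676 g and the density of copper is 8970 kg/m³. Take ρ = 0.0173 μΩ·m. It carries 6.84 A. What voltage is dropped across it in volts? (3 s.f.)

815 V

ρ = 0.0173 μΩ·m = 1.73×10^-8 Ω·m
A = π(d/2)² = π(1.8250e-04 m)² = 1.0463e-07 m²
L = m/(density·A) = 0.676/(8970×1.0463e-07) = 720.2 m
R = ρL/A = (1.73×10^-8)(720.2)/(1.0463e-07) = 119.1 Ω
V = IR = 6.84 × 119.1 = 815 V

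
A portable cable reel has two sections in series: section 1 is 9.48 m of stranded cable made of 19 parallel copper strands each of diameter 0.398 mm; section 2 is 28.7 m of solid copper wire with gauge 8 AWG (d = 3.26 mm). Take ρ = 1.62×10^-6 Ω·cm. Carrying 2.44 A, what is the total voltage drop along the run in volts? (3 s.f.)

0.294 V

ρ = 1.62×10^-6 Ω·cm = 1.62×10^-8 Ω·m
Section 1: A_strand = π(1.9900e-04)² = 1.244e-07 m²; R₁ = ρL/(N·A_s) = (1.62×10^-8)(9.48)/(19×1.244e-07) = 0.06497 Ω
Section 2: A = π(3.26/2 mm)² = π(1.6300e-03 m)² = 8.347e-06 m²
R₂ = (1.62×10^-8)(28.7)/(8.347e-06) = 0.0557 Ω
R = R₁ + R₂ = 0.1207 Ω
V = IR = 2.44 × 0.1207 = 0.294 V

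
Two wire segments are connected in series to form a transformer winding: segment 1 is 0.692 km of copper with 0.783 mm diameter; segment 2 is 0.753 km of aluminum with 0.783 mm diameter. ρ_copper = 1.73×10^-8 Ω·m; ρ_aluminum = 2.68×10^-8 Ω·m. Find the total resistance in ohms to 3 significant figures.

66.8 Ω

Segment 1: A = π(d/2)² = π(3.9150e-04 m)² = 4.815e-07 m²
R₁ = ρL/A = (1.73×10^-8)(692)/(4.815e-07) = 24.86 Ω
R₂ = (2.68×10^-8)(753)/(4.815e-07) = 41.91 Ω
R = R₁ + R₂ = 66.8 Ω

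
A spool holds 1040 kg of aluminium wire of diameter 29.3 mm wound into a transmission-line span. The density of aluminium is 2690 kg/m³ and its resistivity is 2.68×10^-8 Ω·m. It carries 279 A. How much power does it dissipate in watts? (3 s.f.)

A = π(d/2)² = π(1.4650e-02 m)² = 6.7426e-04 m²
L = m/(density·A) = 1040/(2690×6.7426e-04) = 573.4 m
R = ρL/A = (2.68×10^-8)(573.4)/(6.7426e-04) = 0.02279 Ω
P = I²R = (279)² × 0.02279 = 1770 W

1770 W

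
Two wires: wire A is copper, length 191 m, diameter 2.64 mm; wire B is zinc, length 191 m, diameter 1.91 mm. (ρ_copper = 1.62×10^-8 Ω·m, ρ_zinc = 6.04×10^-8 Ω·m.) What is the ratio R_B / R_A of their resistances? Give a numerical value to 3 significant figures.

7.12

R ∝ ρL/d², so R_B/R_A = (ρ_B/ρ_A) × (d_A/d_B)²
= (6.04×10^-8/1.62×10^-8) × (2.64/1.91)² = 7.12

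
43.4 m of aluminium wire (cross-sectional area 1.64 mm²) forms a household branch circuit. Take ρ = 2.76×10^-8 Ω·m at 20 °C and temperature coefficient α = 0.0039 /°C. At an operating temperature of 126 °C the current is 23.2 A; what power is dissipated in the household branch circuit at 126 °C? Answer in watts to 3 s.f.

A = 1.64 mm² = 1.640e-06 m²
R₍20₎ = ρL/A = (2.76×10^-8)(43.4)/(1.640e-06) = 0.7304 Ω
R₍126₎ = R₍20₎(1 + αΔT) = 0.7304 × (1 + 0.0039×106) = 1.032 Ω
P = I²R = (23.2)² × 1.032 = 556 W

556 W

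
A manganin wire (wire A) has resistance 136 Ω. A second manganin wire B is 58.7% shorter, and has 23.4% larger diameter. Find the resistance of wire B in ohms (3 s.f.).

36.9 Ω

R ∝ L/d², so R_B/R_A = (1 − 58.7/100) × (1 + 23.4/100)⁻²
= 0.413 × 0.6567 = 0.2712
R_B = 0.2712 × 136 = 36.9 Ω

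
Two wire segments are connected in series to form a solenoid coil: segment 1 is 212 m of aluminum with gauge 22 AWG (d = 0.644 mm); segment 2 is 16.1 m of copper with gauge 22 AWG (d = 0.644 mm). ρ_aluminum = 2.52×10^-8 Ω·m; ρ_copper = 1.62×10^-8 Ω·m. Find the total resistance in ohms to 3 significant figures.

Segment 1: A = π(0.644/2 mm)² = π(3.2200e-04 m)² = 3.257e-07 m²
R₁ = ρL/A = (2.52×10^-8)(212)/(3.257e-07) = 16.4 Ω
R₂ = (1.62×10^-8)(16.1)/(3.257e-07) = 0.8007 Ω
R = R₁ + R₂ = 17.2 Ω

17.2 Ω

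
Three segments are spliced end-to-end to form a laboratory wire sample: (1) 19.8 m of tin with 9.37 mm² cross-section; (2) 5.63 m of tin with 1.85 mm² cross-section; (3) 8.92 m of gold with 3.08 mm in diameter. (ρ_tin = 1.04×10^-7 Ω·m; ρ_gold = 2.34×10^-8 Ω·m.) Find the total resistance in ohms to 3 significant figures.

0.564 Ω

Seg 1: A = 9.37 mm² = 9.370e-06 m²
R_1 = (1.04×10^-7)(19.8)/(9.370e-06) = 0.2198 Ω
Seg 2: A = 1.85 mm² = 1.850e-06 m²
R_2 = (1.04×10^-7)(5.63)/(1.850e-06) = 0.3165 Ω
Seg 3: A = π(d/2)² = π(1.5400e-03 m)² = 7.451e-06 m²
R_3 = (2.34×10^-8)(8.92)/(7.451e-06) = 0.02801 Ω
R_total = R_1 + R_2 + R_3 = 0.564 Ω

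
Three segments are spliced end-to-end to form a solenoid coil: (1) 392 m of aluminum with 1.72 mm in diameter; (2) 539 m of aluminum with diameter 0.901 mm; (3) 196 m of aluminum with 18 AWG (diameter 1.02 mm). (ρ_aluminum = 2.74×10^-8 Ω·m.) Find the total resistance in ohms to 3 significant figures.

Seg 1: A = π(d/2)² = π(8.6000e-04 m)² = 2.324e-06 m²
R_1 = (2.74×10^-8)(392)/(2.324e-06) = 4.623 Ω
Seg 2: A = π(d/2)² = π(4.5050e-04 m)² = 6.376e-07 m²
R_2 = (2.74×10^-8)(539)/(6.376e-07) = 23.16 Ω
Seg 3: A = π(1.02/2 mm)² = π(5.1000e-04 m)² = 8.171e-07 m²
R_3 = (2.74×10^-8)(196)/(8.171e-07) = 6.572 Ω
R_total = R_1 + R_2 + R_3 = 34.4 Ω

34.4 Ω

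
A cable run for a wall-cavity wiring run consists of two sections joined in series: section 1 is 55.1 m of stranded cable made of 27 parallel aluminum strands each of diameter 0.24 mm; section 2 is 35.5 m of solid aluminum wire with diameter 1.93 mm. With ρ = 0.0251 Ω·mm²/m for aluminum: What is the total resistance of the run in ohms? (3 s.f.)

ρ = 0.0251 Ω·mm²/m = 2.51×10^-8 Ω·m
Section 1: A_strand = π(1.2000e-04)² = 4.524e-08 m²; R₁ = ρL/(N·A_s) = (2.51×10^-8)(55.1)/(27×4.524e-08) = 1.132 Ω
Section 2: A = π(d/2)² = π(9.6500e-04 m)² = 2.926e-06 m²
R₂ = (2.51×10^-8)(35.5)/(2.926e-06) = 0.3046 Ω
R = R₁ + R₂ = 1.44 Ω

1.44 Ω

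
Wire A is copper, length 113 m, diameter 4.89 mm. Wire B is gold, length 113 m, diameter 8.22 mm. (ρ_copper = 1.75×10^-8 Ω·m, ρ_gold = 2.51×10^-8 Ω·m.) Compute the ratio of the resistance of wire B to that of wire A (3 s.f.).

R ∝ ρL/d², so R_B/R_A = (ρ_B/ρ_A) × (d_A/d_B)²
= (2.51×10^-8/1.75×10^-8) × (4.89/8.22)² = 0.508

0.508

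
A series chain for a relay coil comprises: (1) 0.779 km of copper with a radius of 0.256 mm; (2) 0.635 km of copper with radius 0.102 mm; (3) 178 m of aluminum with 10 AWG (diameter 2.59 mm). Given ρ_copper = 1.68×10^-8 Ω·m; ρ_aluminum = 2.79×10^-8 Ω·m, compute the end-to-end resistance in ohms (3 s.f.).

Seg 1: A = πr² = π(2.5600e-04 m)² = 2.059e-07 m²
R_1 = (1.68×10^-8)(779)/(2.059e-07) = 63.56 Ω
Seg 2: A = πr² = π(1.0200e-04 m)² = 3.269e-08 m²
R_2 = (1.68×10^-8)(635)/(3.269e-08) = 326.4 Ω
Seg 3: A = π(2.59/2 mm)² = π(1.2950e-03 m)² = 5.269e-06 m²
R_3 = (2.79×10^-8)(178)/(5.269e-06) = 0.9426 Ω
R_total = R_1 + R_2 + R_3 = 391 Ω

391 Ω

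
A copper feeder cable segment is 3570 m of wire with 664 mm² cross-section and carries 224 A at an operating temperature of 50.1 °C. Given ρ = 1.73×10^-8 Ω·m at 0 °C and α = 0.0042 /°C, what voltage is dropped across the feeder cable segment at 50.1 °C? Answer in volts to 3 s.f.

A = 664 mm² = 6.640e-04 m²
R₍0₎ = ρL/A = (1.73×10^-8)(3570)/(6.640e-04) = 0.09301 Ω
R₍50.1₎ = R₍0₎(1 + αΔT) = 0.09301 × (1 + 0.0042×50.1) = 0.1126 Ω
V = IR = 224 × 0.1126 = 25.2 V

25.2 V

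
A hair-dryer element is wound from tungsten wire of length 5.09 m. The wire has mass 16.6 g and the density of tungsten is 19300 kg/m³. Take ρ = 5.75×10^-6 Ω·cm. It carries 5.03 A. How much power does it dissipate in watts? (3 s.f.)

43.8 W

ρ = 5.75×10^-6 Ω·cm = 5.75×10^-8 Ω·m
A = m/(density·L) = 0.0166/(19300×5.09) = 1.6898e-07 m²
R = ρL/A = (5.75×10^-8)(5.09)/(1.6898e-07) = 1.732 Ω
P = I²R = (5.03)² × 1.732 = 43.8 W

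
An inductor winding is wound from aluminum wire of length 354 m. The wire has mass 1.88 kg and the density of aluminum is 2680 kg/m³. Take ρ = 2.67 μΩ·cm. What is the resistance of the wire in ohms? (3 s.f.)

4.77 Ω

ρ = 2.67 μΩ·cm = 2.67×10^-8 Ω·m
A = m/(density·L) = 1.88/(2680×354) = 1.9816e-06 m²
R = ρL/A = (2.67×10^-8)(354)/(1.9816e-06) = 4.77 Ω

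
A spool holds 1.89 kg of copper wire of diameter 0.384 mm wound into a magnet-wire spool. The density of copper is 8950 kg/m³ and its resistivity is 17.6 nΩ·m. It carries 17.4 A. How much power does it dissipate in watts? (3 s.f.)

83900 W

ρ = 17.6 nΩ·m = 1.76×10^-8 Ω·m
A = π(d/2)² = π(1.9200e-04 m)² = 1.1581e-07 m²
L = m/(density·A) = 1.89/(8950×1.1581e-07) = 1823 m
R = ρL/A = (1.76×10^-8)(1823)/(1.1581e-07) = 277.1 Ω
P = I²R = (17.4)² × 277.1 = 83900 W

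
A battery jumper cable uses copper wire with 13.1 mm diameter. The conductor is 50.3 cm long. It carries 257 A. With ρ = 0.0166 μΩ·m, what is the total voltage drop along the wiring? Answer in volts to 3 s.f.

ρ = 0.0166 μΩ·m = 1.66×10^-8 Ω·m
A = π(d/2)² = π(6.5500e-03 m)² = 1.348e-04 m²
R = ρL/A = (1.66×10^-8)(0.503)/(1.348e-04) = 6.195×10^-5 Ω
V = IR = 257 × 6.195×10^-5 = 0.0159 V

0.0159 V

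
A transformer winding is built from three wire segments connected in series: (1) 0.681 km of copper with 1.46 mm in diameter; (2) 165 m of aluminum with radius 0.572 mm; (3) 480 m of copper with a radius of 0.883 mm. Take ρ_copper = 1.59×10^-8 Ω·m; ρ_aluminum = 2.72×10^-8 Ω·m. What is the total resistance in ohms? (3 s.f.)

Seg 1: A = π(d/2)² = π(7.3000e-04 m)² = 1.674e-06 m²
R_1 = (1.59×10^-8)(681)/(1.674e-06) = 6.468 Ω
Seg 2: A = πr² = π(5.7200e-04 m)² = 1.028e-06 m²
R_2 = (2.72×10^-8)(165)/(1.028e-06) = 4.366 Ω
Seg 3: A = πr² = π(8.8300e-04 m)² = 2.449e-06 m²
R_3 = (1.59×10^-8)(480)/(2.449e-06) = 3.116 Ω
R_total = R_1 + R_2 + R_3 = 13.9 Ω

13.9 Ω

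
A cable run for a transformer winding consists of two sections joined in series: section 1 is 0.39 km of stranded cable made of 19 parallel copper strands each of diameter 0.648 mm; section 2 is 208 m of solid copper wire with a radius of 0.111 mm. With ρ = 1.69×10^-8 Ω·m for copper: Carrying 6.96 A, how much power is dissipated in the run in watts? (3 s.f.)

4450 W

Section 1: A_strand = π(3.2400e-04)² = 3.298e-07 m²; R₁ = ρL/(N·A_s) = (1.69×10^-8)(390)/(19×3.298e-07) = 1.052 Ω
Section 2: A = πr² = π(1.1100e-04 m)² = 3.871e-08 m²
R₂ = (1.69×10^-8)(208)/(3.871e-08) = 90.81 Ω
R = R₁ + R₂ = 91.87 Ω
P = I²R = (6.96)² × 91.87 = 4450 W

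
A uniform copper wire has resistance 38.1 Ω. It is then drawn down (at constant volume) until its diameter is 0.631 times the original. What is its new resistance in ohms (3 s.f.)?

240 Ω

Volume constant ⇒ L' = L/r² with r = 0.631. R' = ρL'/A' = ρ(L/r²)/(πr²d₀²/4) = R/r⁴.
R' = 6.308 × 38.1 = 240 Ω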